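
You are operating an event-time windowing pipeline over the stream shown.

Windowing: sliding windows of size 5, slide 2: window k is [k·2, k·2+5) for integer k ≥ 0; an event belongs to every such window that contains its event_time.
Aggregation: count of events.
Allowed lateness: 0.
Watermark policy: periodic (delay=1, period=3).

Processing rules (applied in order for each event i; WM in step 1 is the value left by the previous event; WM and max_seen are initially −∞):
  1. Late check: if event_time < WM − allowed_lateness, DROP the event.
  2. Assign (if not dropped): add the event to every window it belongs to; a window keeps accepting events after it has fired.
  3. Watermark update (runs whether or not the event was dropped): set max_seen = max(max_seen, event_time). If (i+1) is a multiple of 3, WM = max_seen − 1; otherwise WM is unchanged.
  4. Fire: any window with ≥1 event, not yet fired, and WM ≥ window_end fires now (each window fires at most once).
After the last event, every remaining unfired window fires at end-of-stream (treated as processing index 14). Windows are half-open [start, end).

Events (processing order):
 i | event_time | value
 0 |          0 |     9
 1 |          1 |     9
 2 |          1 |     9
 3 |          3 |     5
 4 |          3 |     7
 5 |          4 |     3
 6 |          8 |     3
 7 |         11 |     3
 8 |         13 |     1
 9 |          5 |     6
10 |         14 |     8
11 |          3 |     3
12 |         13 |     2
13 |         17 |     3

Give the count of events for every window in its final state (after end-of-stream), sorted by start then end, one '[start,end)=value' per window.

i=0 t=0 v=9: → [0,5); WM=−∞
i=1 t=1 v=9: → [0,5); WM=−∞
i=2 t=1 v=9: → [0,5); WM=0
i=3 t=3 v=5: → [2,7),[0,5); WM=0
i=4 t=3 v=7: → [2,7),[0,5); WM=0
i=5 t=4 v=3: → [4,9),[2,7),[0,5); WM=3
i=6 t=8 v=3: → [8,13),[6,11),[4,9); WM=3
i=7 t=11 v=3: → [10,15),[8,13); WM=3
i=8 t=13 v=1: → [12,17),[10,15); WM=12; [0,5) fires=6 [2,7) fires=3 [4,9) fires=2 [6,11) fires=1
i=9 t=5 v=6: DROP (t<12-0); WM=12
i=10 t=14 v=8: → [14,19),[12,17),[10,15); WM=12
i=11 t=3 v=3: DROP (t<12-0); WM=13; [8,13) fires=2
i=12 t=13 v=2: → [12,17),[10,15); WM=13
i=13 t=17 v=3: → [16,21),[14,19); WM=13

[0,5)=6 [2,7)=3 [4,9)=2 [6,11)=1 [8,13)=2 [10,15)=4 [12,17)=3 [14,19)=2 [16,21)=1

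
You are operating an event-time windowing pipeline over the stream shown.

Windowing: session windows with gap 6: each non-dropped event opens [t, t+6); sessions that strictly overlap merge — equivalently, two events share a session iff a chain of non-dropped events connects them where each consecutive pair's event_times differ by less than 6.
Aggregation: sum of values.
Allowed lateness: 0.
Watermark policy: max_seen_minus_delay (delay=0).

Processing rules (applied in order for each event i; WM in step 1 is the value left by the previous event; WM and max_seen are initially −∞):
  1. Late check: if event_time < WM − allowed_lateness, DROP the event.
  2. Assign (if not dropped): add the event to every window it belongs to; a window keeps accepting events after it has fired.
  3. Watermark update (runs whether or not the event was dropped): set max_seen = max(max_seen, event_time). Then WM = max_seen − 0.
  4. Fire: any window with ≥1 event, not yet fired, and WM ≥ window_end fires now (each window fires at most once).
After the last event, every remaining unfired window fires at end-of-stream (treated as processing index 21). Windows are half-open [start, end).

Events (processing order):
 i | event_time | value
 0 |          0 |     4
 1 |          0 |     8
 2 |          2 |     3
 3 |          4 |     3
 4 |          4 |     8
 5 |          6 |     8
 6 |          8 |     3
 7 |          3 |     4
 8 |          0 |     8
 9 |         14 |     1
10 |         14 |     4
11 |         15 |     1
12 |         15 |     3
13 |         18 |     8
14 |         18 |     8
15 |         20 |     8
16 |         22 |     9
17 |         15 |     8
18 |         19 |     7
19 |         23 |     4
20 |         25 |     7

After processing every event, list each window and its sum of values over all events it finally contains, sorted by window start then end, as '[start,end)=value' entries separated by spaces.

i=0 t=0 v=4: → [0,6); WM=0
i=1 t=0 v=8: → [0,6); WM=0
i=2 t=2 v=3: → [0,8); WM=2
i=3 t=4 v=3: → [0,10); WM=4
i=4 t=4 v=8: → [0,10); WM=4
i=5 t=6 v=8: → [0,12); WM=6
i=6 t=8 v=3: → [0,14); WM=8
i=7 t=3 v=4: DROP (t<8-0); WM=8
i=8 t=0 v=8: DROP (t<8-0); WM=8
i=9 t=14 v=1: → [14,20); WM=14
i=10 t=14 v=4: → [14,20); WM=14
i=11 t=15 v=1: → [14,21); WM=15
i=12 t=15 v=3: → [14,21); WM=15
i=13 t=18 v=8: → [14,24); WM=18
i=14 t=18 v=8: → [14,24); WM=18
i=15 t=20 v=8: → [14,26); WM=20
i=16 t=22 v=9: → [14,28); WM=22
i=17 t=15 v=8: DROP (t<22-0); WM=22
i=18 t=19 v=7: DROP (t<22-0); WM=22
i=19 t=23 v=4: → [14,29); WM=23
i=20 t=25 v=7: → [14,31); WM=25

[0,14)=37 [14,31)=53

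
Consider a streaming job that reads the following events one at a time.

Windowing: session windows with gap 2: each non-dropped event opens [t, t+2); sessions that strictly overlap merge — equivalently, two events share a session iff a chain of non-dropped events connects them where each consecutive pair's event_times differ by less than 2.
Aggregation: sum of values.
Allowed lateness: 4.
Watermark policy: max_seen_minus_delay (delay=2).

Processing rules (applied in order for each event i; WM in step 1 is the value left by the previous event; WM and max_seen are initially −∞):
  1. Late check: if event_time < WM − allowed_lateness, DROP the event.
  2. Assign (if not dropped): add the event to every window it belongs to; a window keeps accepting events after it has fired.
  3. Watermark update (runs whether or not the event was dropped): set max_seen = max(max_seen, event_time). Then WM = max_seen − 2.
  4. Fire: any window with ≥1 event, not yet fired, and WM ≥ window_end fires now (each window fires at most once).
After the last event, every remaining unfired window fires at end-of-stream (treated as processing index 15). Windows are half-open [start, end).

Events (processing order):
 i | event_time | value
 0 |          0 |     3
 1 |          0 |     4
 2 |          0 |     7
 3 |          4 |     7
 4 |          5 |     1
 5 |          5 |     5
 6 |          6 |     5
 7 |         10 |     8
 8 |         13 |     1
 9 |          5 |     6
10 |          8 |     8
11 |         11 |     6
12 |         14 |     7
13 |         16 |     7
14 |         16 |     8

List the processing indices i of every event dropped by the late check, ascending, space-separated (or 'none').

i=0 t=0 v=3: → [0,2); WM=-2
i=1 t=0 v=4: → [0,2); WM=-2
i=2 t=0 v=7: → [0,2); WM=-2
i=3 t=4 v=7: → [4,6); WM=2
i=4 t=5 v=1: → [4,7); WM=3
i=5 t=5 v=5: → [4,7); WM=3
i=6 t=6 v=5: → [4,8); WM=4
i=7 t=10 v=8: → [10,12); WM=8
i=8 t=13 v=1: → [13,15); WM=11
i=9 t=5 v=6: DROP (t<11-4); WM=11
i=10 t=8 v=8: → [8,10); WM=11
i=11 t=11 v=6: → [10,13); WM=11
i=12 t=14 v=7: → [13,16); WM=12
i=13 t=16 v=7: → [16,18); WM=14
i=14 t=16 v=8: → [16,18); WM=14

9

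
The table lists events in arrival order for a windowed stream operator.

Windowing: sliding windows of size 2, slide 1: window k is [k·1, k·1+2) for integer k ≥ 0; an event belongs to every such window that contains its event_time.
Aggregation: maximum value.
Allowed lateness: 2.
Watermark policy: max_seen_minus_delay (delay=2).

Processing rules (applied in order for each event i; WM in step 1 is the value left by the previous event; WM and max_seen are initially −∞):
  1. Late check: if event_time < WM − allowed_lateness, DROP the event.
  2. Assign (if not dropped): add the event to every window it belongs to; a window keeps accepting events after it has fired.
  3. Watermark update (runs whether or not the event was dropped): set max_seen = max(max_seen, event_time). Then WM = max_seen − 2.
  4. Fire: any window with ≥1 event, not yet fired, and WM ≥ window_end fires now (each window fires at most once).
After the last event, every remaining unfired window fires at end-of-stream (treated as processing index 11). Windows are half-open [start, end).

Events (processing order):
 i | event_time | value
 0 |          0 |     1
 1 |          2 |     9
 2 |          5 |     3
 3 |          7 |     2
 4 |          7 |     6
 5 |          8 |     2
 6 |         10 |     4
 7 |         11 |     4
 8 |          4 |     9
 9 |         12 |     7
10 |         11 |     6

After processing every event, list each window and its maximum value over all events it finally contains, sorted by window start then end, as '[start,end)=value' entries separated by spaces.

[0,2)=1 [1,3)=9 [2,4)=9 [4,6)=3 [5,7)=3 [6,8)=6 [7,9)=6 [8,10)=2 [9,11)=4 [10,12)=6 [11,13)=7 [12,14)=7

i=0 t=0 v=1: → [0,2); WM=-2
i=1 t=2 v=9: → [2,4),[1,3); WM=0
i=2 t=5 v=3: → [5,7),[4,6); WM=3; [0,2) fires=1 [1,3) fires=9
i=3 t=7 v=2: → [7,9),[6,8); WM=5; [2,4) fires=9
i=4 t=7 v=6: → [7,9),[6,8); WM=5
i=5 t=8 v=2: → [8,10),[7,9); WM=6; [4,6) fires=3
i=6 t=10 v=4: → [10,12),[9,11); WM=8; [5,7) fires=3 [6,8) fires=6
i=7 t=11 v=4: → [11,13),[10,12); WM=9; [7,9) fires=6
i=8 t=4 v=9: DROP (t<9-2); WM=9
i=9 t=12 v=7: → [12,14),[11,13); WM=10; [8,10) fires=2
i=10 t=11 v=6: → [11,13),[10,12); WM=10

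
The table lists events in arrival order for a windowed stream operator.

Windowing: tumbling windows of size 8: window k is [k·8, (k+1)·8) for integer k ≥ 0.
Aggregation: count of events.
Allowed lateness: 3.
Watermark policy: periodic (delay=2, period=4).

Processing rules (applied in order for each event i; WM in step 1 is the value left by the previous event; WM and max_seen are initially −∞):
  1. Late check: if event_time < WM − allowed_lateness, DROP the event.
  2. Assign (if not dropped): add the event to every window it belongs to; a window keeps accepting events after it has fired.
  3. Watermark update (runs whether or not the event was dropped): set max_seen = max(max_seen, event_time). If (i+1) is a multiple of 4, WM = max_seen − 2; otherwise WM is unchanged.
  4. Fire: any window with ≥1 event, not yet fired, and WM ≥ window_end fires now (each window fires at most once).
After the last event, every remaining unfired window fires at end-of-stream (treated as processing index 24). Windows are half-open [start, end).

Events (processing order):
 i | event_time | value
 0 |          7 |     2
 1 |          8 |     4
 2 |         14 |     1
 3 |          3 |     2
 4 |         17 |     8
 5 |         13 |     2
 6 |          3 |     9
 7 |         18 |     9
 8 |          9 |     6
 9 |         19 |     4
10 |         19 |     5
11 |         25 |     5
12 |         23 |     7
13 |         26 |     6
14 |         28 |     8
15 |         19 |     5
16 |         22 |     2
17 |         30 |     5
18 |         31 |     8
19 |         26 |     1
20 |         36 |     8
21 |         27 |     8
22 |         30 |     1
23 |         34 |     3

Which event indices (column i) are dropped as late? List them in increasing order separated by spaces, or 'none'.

6 8 15 16

i=0 t=7 v=2: → [0,8); WM=−∞
i=1 t=8 v=4: → [8,16); WM=−∞
i=2 t=14 v=1: → [8,16); WM=−∞
i=3 t=3 v=2: → [0,8); WM=12; [0,8) fires=2
i=4 t=17 v=8: → [16,24); WM=12
i=5 t=13 v=2: → [8,16); WM=12
i=6 t=3 v=9: DROP (t<12-3); WM=12
i=7 t=18 v=9: → [16,24); WM=16; [8,16) fires=3
i=8 t=9 v=6: DROP (t<16-3); WM=16
i=9 t=19 v=4: → [16,24); WM=16
i=10 t=19 v=5: → [16,24); WM=16
i=11 t=25 v=5: → [24,32); WM=23
i=12 t=23 v=7: → [16,24); WM=23
i=13 t=26 v=6: → [24,32); WM=23
i=14 t=28 v=8: → [24,32); WM=23
i=15 t=19 v=5: DROP (t<23-3); WM=26; [16,24) fires=5
i=16 t=22 v=2: DROP (t<26-3); WM=26
i=17 t=30 v=5: → [24,32); WM=26
i=18 t=31 v=8: → [24,32); WM=26
i=19 t=26 v=1: → [24,32); WM=29
i=20 t=36 v=8: → [32,40); WM=29
i=21 t=27 v=8: → [24,32); WM=29
i=22 t=30 v=1: → [24,32); WM=29
i=23 t=34 v=3: → [32,40); WM=34; [24,32) fires=8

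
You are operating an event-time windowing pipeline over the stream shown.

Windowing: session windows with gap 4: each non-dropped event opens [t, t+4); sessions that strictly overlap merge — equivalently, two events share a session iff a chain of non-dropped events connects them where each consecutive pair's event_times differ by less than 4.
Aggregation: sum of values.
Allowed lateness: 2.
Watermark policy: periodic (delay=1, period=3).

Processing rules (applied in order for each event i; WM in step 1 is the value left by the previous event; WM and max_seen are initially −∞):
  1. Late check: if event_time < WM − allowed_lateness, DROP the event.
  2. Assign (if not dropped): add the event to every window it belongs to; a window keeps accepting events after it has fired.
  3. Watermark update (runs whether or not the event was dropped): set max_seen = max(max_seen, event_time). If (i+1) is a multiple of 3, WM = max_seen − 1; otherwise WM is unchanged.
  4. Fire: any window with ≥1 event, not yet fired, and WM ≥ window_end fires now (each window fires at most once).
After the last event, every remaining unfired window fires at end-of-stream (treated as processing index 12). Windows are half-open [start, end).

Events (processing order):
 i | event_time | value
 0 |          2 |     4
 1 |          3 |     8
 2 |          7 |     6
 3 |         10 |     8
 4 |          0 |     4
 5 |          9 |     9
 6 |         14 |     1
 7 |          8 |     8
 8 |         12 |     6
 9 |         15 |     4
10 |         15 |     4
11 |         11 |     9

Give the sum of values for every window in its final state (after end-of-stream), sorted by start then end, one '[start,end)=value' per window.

[2,7)=12 [7,19)=55

i=0 t=2 v=4: → [2,6); WM=−∞
i=1 t=3 v=8: → [2,7); WM=−∞
i=2 t=7 v=6: → [7,11); WM=6
i=3 t=10 v=8: → [7,14); WM=6
i=4 t=0 v=4: DROP (t<6-2); WM=6
i=5 t=9 v=9: → [7,14); WM=9
i=6 t=14 v=1: → [14,18); WM=9
i=7 t=8 v=8: → [7,14); WM=9
i=8 t=12 v=6: → [7,18); WM=13
i=9 t=15 v=4: → [7,19); WM=13
i=10 t=15 v=4: → [7,19); WM=13
i=11 t=11 v=9: → [7,19); WM=14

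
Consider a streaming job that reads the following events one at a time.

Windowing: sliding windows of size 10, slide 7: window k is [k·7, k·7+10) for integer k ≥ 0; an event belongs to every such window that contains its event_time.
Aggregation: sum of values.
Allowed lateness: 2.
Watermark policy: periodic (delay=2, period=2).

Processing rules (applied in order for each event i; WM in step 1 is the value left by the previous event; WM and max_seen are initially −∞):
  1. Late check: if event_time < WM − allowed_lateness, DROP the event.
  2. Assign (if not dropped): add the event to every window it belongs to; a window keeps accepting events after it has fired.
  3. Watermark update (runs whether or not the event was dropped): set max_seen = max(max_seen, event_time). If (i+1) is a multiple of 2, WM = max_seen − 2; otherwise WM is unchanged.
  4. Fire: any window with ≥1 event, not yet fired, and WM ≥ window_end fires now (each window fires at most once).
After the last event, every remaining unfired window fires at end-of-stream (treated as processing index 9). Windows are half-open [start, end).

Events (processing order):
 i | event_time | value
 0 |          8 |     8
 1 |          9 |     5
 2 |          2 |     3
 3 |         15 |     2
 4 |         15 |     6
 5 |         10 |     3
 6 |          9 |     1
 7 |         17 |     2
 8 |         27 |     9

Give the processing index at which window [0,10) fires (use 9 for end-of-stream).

3

i=0 t=8 v=8: → [7,17),[0,10); WM=−∞
i=1 t=9 v=5: → [7,17),[0,10); WM=7
i=2 t=2 v=3: DROP (t<7-2); WM=7
i=3 t=15 v=2: → [14,24),[7,17); WM=13; [0,10) fires=13
i=4 t=15 v=6: → [14,24),[7,17); WM=13
i=5 t=10 v=3: DROP (t<13-2); WM=13
i=6 t=9 v=1: DROP (t<13-2); WM=13
i=7 t=17 v=2: → [14,24); WM=15
i=8 t=27 v=9: → [21,31); WM=15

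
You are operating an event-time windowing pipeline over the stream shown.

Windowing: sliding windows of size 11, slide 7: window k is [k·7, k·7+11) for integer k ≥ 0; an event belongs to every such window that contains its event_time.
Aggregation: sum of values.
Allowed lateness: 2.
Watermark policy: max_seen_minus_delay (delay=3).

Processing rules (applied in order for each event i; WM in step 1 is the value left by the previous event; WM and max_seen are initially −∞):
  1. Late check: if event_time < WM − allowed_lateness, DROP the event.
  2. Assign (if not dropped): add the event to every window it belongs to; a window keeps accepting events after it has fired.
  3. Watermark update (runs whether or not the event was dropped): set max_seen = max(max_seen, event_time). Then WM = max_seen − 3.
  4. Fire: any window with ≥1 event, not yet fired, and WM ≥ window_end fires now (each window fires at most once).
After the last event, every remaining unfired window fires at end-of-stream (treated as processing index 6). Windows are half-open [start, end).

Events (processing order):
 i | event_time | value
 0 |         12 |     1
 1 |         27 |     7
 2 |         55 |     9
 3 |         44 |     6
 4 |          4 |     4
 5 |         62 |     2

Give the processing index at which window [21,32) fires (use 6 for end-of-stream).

2

i=0 t=12 v=1: → [7,18); WM=9
i=1 t=27 v=7: → [21,32); WM=24; [7,18) fires=1
i=2 t=55 v=9: → [49,60); WM=52; [21,32) fires=7
i=3 t=44 v=6: DROP (t<52-2); WM=52
i=4 t=4 v=4: DROP (t<52-2); WM=52
i=5 t=62 v=2: → [56,67); WM=59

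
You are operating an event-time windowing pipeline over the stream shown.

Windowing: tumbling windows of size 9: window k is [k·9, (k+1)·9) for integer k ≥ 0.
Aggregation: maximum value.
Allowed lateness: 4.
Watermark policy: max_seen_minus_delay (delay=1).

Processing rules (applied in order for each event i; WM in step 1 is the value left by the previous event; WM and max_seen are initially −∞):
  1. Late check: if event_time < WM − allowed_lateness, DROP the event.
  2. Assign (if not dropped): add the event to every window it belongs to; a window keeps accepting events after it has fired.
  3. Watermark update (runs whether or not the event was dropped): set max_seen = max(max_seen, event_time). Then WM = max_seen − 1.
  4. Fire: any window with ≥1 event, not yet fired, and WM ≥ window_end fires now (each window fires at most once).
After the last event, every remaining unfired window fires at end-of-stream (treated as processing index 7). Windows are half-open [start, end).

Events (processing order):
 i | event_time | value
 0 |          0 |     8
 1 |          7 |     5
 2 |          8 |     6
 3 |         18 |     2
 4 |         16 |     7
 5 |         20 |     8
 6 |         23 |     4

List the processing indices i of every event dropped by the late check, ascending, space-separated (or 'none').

none

i=0 t=0 v=8: → [0,9); WM=-1
i=1 t=7 v=5: → [0,9); WM=6
i=2 t=8 v=6: → [0,9); WM=7
i=3 t=18 v=2: → [18,27); WM=17; [0,9) fires=8
i=4 t=16 v=7: → [9,18); WM=17
i=5 t=20 v=8: → [18,27); WM=19; [9,18) fires=7
i=6 t=23 v=4: → [18,27); WM=22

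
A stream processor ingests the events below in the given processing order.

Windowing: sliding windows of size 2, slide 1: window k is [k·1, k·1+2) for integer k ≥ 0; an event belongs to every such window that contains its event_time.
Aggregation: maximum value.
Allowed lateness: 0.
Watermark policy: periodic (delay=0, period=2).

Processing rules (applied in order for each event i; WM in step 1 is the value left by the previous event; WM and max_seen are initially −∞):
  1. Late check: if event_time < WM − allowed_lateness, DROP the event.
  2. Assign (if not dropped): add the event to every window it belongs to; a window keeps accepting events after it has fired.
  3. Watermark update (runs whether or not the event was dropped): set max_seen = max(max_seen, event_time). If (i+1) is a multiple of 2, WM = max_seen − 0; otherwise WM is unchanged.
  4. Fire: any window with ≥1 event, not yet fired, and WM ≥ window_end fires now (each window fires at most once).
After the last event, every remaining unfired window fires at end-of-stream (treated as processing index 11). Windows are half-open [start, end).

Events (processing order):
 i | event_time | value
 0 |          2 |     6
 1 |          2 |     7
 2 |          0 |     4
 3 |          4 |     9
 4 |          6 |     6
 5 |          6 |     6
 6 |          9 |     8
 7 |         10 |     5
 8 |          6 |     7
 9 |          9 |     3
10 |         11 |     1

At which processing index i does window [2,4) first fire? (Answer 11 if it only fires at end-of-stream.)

3

i=0 t=2 v=6: → [2,4),[1,3); WM=−∞
i=1 t=2 v=7: → [2,4),[1,3); WM=2
i=2 t=0 v=4: DROP (t<2-0); WM=2
i=3 t=4 v=9: → [4,6),[3,5); WM=4; [1,3) fires=7 [2,4) fires=7
i=4 t=6 v=6: → [6,8),[5,7); WM=4
i=5 t=6 v=6: → [6,8),[5,7); WM=6; [3,5) fires=9 [4,6) fires=9
i=6 t=9 v=8: → [9,11),[8,10); WM=6
i=7 t=10 v=5: → [10,12),[9,11); WM=10; [5,7) fires=6 [6,8) fires=6 [8,10) fires=8
i=8 t=6 v=7: DROP (t<10-0); WM=10
i=9 t=9 v=3: DROP (t<10-0); WM=10
i=10 t=11 v=1: → [11,13),[10,12); WM=10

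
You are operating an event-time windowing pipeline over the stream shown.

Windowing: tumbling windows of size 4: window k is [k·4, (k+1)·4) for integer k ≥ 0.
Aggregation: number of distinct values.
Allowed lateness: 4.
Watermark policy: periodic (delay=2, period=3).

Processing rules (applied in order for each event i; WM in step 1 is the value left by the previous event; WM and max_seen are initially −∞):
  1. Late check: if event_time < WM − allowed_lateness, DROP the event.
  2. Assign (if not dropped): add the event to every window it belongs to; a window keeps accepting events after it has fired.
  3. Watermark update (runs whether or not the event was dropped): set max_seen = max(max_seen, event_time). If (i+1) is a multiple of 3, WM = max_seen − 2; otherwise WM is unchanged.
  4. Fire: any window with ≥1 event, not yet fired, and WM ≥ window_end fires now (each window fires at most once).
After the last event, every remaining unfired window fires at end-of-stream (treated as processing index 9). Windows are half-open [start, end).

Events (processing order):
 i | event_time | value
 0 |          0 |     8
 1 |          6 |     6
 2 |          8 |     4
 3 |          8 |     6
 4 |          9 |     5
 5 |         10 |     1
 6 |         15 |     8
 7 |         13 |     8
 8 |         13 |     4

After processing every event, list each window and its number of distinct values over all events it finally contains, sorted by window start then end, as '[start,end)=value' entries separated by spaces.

[0,4)=1 [4,8)=1 [8,12)=4 [12,16)=2

i=0 t=0 v=8: → [0,4); WM=−∞
i=1 t=6 v=6: → [4,8); WM=−∞
i=2 t=8 v=4: → [8,12); WM=6; [0,4) fires=1
i=3 t=8 v=6: → [8,12); WM=6
i=4 t=9 v=5: → [8,12); WM=6
i=5 t=10 v=1: → [8,12); WM=8; [4,8) fires=1
i=6 t=15 v=8: → [12,16); WM=8
i=7 t=13 v=8: → [12,16); WM=8
i=8 t=13 v=4: → [12,16); WM=13; [8,12) fires=4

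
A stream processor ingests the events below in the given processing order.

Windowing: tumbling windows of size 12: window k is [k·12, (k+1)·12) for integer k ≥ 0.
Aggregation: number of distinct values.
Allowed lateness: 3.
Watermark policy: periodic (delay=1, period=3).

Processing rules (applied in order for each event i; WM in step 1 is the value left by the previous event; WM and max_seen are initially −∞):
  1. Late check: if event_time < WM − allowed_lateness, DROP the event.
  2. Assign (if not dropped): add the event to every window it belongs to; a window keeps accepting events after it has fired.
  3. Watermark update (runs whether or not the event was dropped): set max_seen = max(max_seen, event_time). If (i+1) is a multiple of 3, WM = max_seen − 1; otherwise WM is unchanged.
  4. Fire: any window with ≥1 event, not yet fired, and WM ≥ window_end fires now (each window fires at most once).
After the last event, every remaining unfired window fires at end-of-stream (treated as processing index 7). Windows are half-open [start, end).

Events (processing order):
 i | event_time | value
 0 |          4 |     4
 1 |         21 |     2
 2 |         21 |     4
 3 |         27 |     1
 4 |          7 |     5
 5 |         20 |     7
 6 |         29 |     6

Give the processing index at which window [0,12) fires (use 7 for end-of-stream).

i=0 t=4 v=4: → [0,12); WM=−∞
i=1 t=21 v=2: → [12,24); WM=−∞
i=2 t=21 v=4: → [12,24); WM=20; [0,12) fires=1
i=3 t=27 v=1: → [24,36); WM=20
i=4 t=7 v=5: DROP (t<20-3); WM=20
i=5 t=20 v=7: → [12,24); WM=26; [12,24) fires=3
i=6 t=29 v=6: → [24,36); WM=26

2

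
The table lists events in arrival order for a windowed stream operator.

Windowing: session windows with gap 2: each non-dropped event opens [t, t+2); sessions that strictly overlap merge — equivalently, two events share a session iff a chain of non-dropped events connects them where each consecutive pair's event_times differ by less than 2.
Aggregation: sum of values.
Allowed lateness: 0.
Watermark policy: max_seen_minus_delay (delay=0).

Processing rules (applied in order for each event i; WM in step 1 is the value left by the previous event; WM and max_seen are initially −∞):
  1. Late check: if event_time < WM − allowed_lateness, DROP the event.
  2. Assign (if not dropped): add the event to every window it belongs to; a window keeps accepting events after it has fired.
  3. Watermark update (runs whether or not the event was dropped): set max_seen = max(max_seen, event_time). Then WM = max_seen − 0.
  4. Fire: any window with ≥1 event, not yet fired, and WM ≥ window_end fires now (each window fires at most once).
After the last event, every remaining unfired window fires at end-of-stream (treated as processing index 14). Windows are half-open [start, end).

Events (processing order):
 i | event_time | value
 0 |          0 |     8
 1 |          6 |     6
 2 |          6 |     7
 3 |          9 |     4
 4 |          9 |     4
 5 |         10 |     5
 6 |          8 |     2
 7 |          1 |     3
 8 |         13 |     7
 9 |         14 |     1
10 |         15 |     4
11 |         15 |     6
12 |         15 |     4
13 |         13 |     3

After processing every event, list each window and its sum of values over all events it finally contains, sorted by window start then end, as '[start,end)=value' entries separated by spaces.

i=0 t=0 v=8: → [0,2); WM=0
i=1 t=6 v=6: → [6,8); WM=6
i=2 t=6 v=7: → [6,8); WM=6
i=3 t=9 v=4: → [9,11); WM=9
i=4 t=9 v=4: → [9,11); WM=9
i=5 t=10 v=5: → [9,12); WM=10
i=6 t=8 v=2: DROP (t<10-0); WM=10
i=7 t=1 v=3: DROP (t<10-0); WM=10
i=8 t=13 v=7: → [13,15); WM=13
i=9 t=14 v=1: → [13,16); WM=14
i=10 t=15 v=4: → [13,17); WM=15
i=11 t=15 v=6: → [13,17); WM=15
i=12 t=15 v=4: → [13,17); WM=15
i=13 t=13 v=3: DROP (t<15-0); WM=15

[0,2)=8 [6,8)=13 [9,12)=13 [13,17)=22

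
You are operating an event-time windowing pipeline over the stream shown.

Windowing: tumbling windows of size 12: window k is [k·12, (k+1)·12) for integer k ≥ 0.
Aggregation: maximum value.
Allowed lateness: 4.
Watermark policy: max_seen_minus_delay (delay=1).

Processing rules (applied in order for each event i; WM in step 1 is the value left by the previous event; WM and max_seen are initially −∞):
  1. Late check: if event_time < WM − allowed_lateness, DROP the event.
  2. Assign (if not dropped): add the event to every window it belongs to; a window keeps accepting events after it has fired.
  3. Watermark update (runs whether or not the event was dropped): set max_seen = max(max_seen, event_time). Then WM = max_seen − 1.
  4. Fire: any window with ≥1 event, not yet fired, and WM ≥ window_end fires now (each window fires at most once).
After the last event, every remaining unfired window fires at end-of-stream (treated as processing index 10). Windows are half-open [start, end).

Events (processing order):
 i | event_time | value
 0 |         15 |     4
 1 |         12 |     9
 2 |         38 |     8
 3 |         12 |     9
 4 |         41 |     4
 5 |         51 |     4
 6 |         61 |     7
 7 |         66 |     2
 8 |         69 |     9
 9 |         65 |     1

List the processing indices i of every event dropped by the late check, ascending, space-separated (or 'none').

i=0 t=15 v=4: → [12,24); WM=14
i=1 t=12 v=9: → [12,24); WM=14
i=2 t=38 v=8: → [36,48); WM=37; [12,24) fires=9
i=3 t=12 v=9: DROP (t<37-4); WM=37
i=4 t=41 v=4: → [36,48); WM=40
i=5 t=51 v=4: → [48,60); WM=50; [36,48) fires=8
i=6 t=61 v=7: → [60,72); WM=60; [48,60) fires=4
i=7 t=66 v=2: → [60,72); WM=65
i=8 t=69 v=9: → [60,72); WM=68
i=9 t=65 v=1: → [60,72); WM=68

3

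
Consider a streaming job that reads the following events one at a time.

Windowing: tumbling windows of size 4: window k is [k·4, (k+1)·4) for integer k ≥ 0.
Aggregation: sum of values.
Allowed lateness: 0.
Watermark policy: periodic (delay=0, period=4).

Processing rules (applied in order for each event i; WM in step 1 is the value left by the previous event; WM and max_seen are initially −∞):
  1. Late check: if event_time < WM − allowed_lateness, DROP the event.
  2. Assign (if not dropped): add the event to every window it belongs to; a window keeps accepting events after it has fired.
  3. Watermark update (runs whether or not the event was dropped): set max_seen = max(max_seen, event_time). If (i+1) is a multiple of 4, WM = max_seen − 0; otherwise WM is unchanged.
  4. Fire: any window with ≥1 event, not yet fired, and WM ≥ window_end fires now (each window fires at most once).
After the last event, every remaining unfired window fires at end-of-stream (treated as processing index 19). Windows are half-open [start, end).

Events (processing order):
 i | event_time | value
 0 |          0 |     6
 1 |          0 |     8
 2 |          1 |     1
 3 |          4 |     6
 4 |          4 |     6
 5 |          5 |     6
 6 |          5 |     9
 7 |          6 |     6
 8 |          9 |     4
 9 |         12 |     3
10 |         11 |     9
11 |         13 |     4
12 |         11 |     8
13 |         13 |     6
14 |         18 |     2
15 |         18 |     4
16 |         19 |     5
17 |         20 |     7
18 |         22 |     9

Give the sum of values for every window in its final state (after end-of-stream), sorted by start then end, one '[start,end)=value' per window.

i=0 t=0 v=6: → [0,4); WM=−∞
i=1 t=0 v=8: → [0,4); WM=−∞
i=2 t=1 v=1: → [0,4); WM=−∞
i=3 t=4 v=6: → [4,8); WM=4; [0,4) fires=15
i=4 t=4 v=6: → [4,8); WM=4
i=5 t=5 v=6: → [4,8); WM=4
i=6 t=5 v=9: → [4,8); WM=4
i=7 t=6 v=6: → [4,8); WM=6
i=8 t=9 v=4: → [8,12); WM=6
i=9 t=12 v=3: → [12,16); WM=6
i=10 t=11 v=9: → [8,12); WM=6
i=11 t=13 v=4: → [12,16); WM=13; [4,8) fires=33 [8,12) fires=13
i=12 t=11 v=8: DROP (t<13-0); WM=13
i=13 t=13 v=6: → [12,16); WM=13
i=14 t=18 v=2: → [16,20); WM=13
i=15 t=18 v=4: → [16,20); WM=18; [12,16) fires=13
i=16 t=19 v=5: → [16,20); WM=18
i=17 t=20 v=7: → [20,24); WM=18
i=18 t=22 v=9: → [20,24); WM=18

[0,4)=15 [4,8)=33 [8,12)=13 [12,16)=13 [16,20)=11 [20,24)=16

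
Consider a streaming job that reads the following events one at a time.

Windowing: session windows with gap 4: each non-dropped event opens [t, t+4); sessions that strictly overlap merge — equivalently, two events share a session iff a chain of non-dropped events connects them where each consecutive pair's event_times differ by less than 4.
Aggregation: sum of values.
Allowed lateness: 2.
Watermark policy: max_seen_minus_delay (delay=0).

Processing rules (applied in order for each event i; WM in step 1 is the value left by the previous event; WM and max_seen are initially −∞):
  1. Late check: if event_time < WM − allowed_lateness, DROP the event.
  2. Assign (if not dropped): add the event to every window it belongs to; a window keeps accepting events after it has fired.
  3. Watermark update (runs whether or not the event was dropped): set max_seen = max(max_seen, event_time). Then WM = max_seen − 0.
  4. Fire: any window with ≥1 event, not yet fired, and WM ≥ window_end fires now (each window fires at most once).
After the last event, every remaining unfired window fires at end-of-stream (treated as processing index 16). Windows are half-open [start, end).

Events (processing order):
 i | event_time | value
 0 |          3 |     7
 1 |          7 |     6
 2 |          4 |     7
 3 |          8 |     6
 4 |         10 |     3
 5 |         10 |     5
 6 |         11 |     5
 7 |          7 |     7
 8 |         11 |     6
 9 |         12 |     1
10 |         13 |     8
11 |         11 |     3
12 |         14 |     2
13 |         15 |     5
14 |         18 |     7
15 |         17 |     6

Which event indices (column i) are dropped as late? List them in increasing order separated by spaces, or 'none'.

i=0 t=3 v=7: → [3,7); WM=3
i=1 t=7 v=6: → [7,11); WM=7
i=2 t=4 v=7: DROP (t<7-2); WM=7
i=3 t=8 v=6: → [7,12); WM=8
i=4 t=10 v=3: → [7,14); WM=10
i=5 t=10 v=5: → [7,14); WM=10
i=6 t=11 v=5: → [7,15); WM=11
i=7 t=7 v=7: DROP (t<11-2); WM=11
i=8 t=11 v=6: → [7,15); WM=11
i=9 t=12 v=1: → [7,16); WM=12
i=10 t=13 v=8: → [7,17); WM=13
i=11 t=11 v=3: → [7,17); WM=13
i=12 t=14 v=2: → [7,18); WM=14
i=13 t=15 v=5: → [7,19); WM=15
i=14 t=18 v=7: → [7,22); WM=18
i=15 t=17 v=6: → [7,22); WM=18

2 7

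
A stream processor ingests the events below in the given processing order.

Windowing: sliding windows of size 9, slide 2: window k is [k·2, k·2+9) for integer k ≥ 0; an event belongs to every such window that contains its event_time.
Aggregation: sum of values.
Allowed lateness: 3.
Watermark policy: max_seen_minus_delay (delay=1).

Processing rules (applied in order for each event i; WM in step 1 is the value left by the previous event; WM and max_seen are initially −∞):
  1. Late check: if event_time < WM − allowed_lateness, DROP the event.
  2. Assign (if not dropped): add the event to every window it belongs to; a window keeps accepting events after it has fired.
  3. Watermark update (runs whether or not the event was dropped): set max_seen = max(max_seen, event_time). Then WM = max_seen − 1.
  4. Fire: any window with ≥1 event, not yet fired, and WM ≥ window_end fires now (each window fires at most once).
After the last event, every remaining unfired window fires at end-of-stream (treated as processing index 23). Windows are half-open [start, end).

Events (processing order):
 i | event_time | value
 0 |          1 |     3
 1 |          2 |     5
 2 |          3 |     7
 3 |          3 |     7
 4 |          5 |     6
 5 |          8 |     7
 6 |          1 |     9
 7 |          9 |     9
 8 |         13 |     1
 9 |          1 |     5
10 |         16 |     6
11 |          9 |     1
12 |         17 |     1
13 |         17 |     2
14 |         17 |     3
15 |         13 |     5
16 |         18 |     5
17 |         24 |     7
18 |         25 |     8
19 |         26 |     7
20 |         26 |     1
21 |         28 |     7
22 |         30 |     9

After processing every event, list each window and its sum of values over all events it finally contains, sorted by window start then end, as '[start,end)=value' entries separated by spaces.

i=0 t=1 v=3: → [0,9); WM=0
i=1 t=2 v=5: → [2,11),[0,9); WM=1
i=2 t=3 v=7: → [2,11),[0,9); WM=2
i=3 t=3 v=7: → [2,11),[0,9); WM=2
i=4 t=5 v=6: → [4,13),[2,11),[0,9); WM=4
i=5 t=8 v=7: → [8,17),[6,15),[4,13),[2,11),[0,9); WM=7
i=6 t=1 v=9: DROP (t<7-3); WM=7
i=7 t=9 v=9: → [8,17),[6,15),[4,13),[2,11); WM=8
i=8 t=13 v=1: → [12,21),[10,19),[8,17),[6,15); WM=12; [0,9) fires=35 [2,11) fires=41
i=9 t=1 v=5: DROP (t<12-3); WM=12
i=10 t=16 v=6: → [16,25),[14,23),[12,21),[10,19),[8,17); WM=15; [4,13) fires=22 [6,15) fires=17
i=11 t=9 v=1: DROP (t<15-3); WM=15
i=12 t=17 v=1: → [16,25),[14,23),[12,21),[10,19); WM=16
i=13 t=17 v=2: → [16,25),[14,23),[12,21),[10,19); WM=16
i=14 t=17 v=3: → [16,25),[14,23),[12,21),[10,19); WM=16
i=15 t=13 v=5: → [12,21),[10,19),[8,17),[6,15); WM=16
i=16 t=18 v=5: → [18,27),[16,25),[14,23),[12,21),[10,19); WM=17; [8,17) fires=28
i=17 t=24 v=7: → [24,33),[22,31),[20,29),[18,27),[16,25); WM=23; [10,19) fires=23 [12,21) fires=23 [14,23) fires=17
i=18 t=25 v=8: → [24,33),[22,31),[20,29),[18,27); WM=24
i=19 t=26 v=7: → [26,35),[24,33),[22,31),[20,29),[18,27); WM=25; [16,25) fires=24
i=20 t=26 v=1: → [26,35),[24,33),[22,31),[20,29),[18,27); WM=25
i=21 t=28 v=7: → [28,37),[26,35),[24,33),[22,31),[20,29); WM=27; [18,27) fires=28
i=22 t=30 v=9: → [30,39),[28,37),[26,35),[24,33),[22,31); WM=29; [20,29) fires=30

[0,9)=35 [2,11)=41 [4,13)=22 [6,15)=22 [8,17)=28 [10,19)=23 [12,21)=23 [14,23)=17 [16,25)=24 [18,27)=28 [20,29)=30 [22,31)=39 [24,33)=39 [26,35)=24 [28,37)=16 [30,39)=9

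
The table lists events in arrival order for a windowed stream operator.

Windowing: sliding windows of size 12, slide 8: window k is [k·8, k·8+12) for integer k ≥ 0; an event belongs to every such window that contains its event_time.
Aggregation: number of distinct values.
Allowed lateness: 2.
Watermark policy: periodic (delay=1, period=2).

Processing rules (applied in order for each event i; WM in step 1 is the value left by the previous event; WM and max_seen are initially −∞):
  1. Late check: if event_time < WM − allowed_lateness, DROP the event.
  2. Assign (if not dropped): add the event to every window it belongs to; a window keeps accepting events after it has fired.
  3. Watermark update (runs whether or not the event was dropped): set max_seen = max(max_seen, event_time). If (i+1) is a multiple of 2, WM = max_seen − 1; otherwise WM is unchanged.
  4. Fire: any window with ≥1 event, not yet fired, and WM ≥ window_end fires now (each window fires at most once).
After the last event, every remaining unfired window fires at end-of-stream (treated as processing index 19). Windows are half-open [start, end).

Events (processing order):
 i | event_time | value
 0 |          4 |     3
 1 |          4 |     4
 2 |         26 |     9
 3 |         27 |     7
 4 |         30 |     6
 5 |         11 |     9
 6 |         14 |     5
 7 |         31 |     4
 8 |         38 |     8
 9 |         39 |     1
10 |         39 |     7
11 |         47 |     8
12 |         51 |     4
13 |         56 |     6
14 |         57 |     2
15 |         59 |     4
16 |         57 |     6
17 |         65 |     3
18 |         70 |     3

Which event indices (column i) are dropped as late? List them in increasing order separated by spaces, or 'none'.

5 6

i=0 t=4 v=3: → [0,12); WM=−∞
i=1 t=4 v=4: → [0,12); WM=3
i=2 t=26 v=9: → [24,36),[16,28); WM=3
i=3 t=27 v=7: → [24,36),[16,28); WM=26; [0,12) fires=2
i=4 t=30 v=6: → [24,36); WM=26
i=5 t=11 v=9: DROP (t<26-2); WM=29; [16,28) fires=2
i=6 t=14 v=5: DROP (t<29-2); WM=29
i=7 t=31 v=4: → [24,36); WM=30
i=8 t=38 v=8: → [32,44); WM=30
i=9 t=39 v=1: → [32,44); WM=38; [24,36) fires=4
i=10 t=39 v=7: → [32,44); WM=38
i=11 t=47 v=8: → [40,52); WM=46; [32,44) fires=3
i=12 t=51 v=4: → [48,60),[40,52); WM=46
i=13 t=56 v=6: → [56,68),[48,60); WM=55; [40,52) fires=2
i=14 t=57 v=2: → [56,68),[48,60); WM=55
i=15 t=59 v=4: → [56,68),[48,60); WM=58
i=16 t=57 v=6: → [56,68),[48,60); WM=58
i=17 t=65 v=3: → [64,76),[56,68); WM=64; [48,60) fires=3
i=18 t=70 v=3: → [64,76); WM=64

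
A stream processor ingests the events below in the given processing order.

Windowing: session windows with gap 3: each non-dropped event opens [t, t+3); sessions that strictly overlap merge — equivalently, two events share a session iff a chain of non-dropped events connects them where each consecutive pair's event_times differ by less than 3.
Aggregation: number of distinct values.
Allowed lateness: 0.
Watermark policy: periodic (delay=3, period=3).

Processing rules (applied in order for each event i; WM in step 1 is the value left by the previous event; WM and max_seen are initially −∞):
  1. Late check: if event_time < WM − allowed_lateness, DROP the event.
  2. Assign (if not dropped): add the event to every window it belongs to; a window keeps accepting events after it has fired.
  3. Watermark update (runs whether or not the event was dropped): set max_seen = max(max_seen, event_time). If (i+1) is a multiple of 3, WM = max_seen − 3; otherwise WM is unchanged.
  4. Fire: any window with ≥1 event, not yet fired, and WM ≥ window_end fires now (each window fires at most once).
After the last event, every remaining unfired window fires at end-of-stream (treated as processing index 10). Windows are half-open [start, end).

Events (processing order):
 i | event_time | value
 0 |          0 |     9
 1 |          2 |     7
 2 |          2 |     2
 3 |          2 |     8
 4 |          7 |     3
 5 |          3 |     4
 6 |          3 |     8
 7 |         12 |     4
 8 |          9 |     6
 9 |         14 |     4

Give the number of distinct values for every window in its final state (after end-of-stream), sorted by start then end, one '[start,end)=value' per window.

[0,6)=5 [7,12)=2 [12,17)=1

i=0 t=0 v=9: → [0,3); WM=−∞
i=1 t=2 v=7: → [0,5); WM=−∞
i=2 t=2 v=2: → [0,5); WM=-1
i=3 t=2 v=8: → [0,5); WM=-1
i=4 t=7 v=3: → [7,10); WM=-1
i=5 t=3 v=4: → [0,6); WM=4
i=6 t=3 v=8: DROP (t<4-0); WM=4
i=7 t=12 v=4: → [12,15); WM=4
i=8 t=9 v=6: → [7,12); WM=9
i=9 t=14 v=4: → [12,17); WM=9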